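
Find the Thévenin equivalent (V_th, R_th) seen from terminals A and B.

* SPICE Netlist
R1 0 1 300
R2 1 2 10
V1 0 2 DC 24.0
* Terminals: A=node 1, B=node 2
Step 1 — V_th is the open-circuit voltage V_A - V_B (nothing connected across the terminals).
Nodal analysis, taking node 2 as the 0 V reference.
Source V1 fixes V_0 = 24 V.
KCL at each unknown node (sum of currents leaving = 0; resistances in Ω):
  Node 1: (V_1 - 24)/300 + (V_1 - 0)/10 = 0
Collecting terms: 0.1033 × V_1 = 0.08  =>  V_1 = 0.7742 V
V_th = V_1 - V_2 = 0.7742 - 0 = 0.7742 V
Step 2 — R_th: zero the source — replace V1 by a short circuit (node 2 merges into node 0) — and find the resistance seen between A (node 1) and B (node 0).
Reduce the network between node 1 (A) and node 0 (B) by series/parallel combination:
  Rp1 = R1 ‖ R2 (parallel, both between nodes 0 and 1) = 1/(1/300 + 1/10) = 9.677 Ω
R_th = 9.677 Ω

Final answer: V_th = 0.7742 V, R_th = 9.677 Ω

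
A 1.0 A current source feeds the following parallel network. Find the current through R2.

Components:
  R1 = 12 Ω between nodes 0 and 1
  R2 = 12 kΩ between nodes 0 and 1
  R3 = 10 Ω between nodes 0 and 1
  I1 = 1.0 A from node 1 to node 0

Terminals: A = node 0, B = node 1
All resistors sit directly between nodes 0 and 1, so they are in parallel and share one voltage V; the full source current 1 A splits among them.
1/R_par = 1/12 + 1/12000 + 1/10 = 0.1834 S  =>  R_par = 5.452 Ω
V = I × R_par = 1 × 5.452 = 5.452 V
I_R2 = V/R2 = 5.452/12000 = 0.0004543 A

Final answer: 0.0004543 A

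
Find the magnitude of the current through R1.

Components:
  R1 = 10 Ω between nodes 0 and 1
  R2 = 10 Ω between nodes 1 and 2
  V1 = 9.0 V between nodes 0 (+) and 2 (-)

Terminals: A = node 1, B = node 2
Nodal analysis, taking node 2 as the 0 V reference.
Source V1 fixes V_0 = 9 V.
KCL at each unknown node (sum of currents leaving = 0; resistances in Ω):
  Node 1: (V_1 - 9)/10 + (V_1 - 0)/10 = 0
Collecting terms: 0.2 × V_1 = 0.9  =>  V_1 = 4.5 V
I_R1 = (V_0 - V_1)/R1 = (9 - 4.5)/10 = 0.45 A
|I_R1| = 0.45 A

Final answer: |I_R1| = 0.45 A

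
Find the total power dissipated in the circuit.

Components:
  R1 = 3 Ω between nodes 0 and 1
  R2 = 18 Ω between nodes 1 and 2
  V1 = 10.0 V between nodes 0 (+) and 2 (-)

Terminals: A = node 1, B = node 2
Nodal analysis, taking node 2 as the 0 V reference.
Source V1 fixes V_0 = 10 V.
KCL at each unknown node (sum of currents leaving = 0; resistances in Ω):
  Node 1: (V_1 - 10)/3 + (V_1 - 0)/18 = 0
Collecting terms: 0.3889 × V_1 = 3.333  =>  V_1 = 8.571 V
Power in each resistor, P = (ΔV)²/R:
  P_R1 = (10 - 8.571)²/3 = 0.6803 W
  P_R2 = (8.571 - 0)²/18 = 4.082 W
P_total = P_R1 + P_R2 = 4.762 W

Final answer: 4.762 W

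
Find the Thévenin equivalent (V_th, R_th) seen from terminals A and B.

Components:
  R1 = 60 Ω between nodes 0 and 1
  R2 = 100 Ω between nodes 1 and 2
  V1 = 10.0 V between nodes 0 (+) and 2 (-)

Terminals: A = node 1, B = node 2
Step 1 — V_th is the open-circuit voltage V_A - V_B (nothing connected across the terminals).
Nodal analysis, taking node 2 as the 0 V reference.
Source V1 fixes V_0 = 10 V.
KCL at each unknown node (sum of currents leaving = 0; resistances in Ω):
  Node 1: (V_1 - 10)/60 + (V_1 - 0)/100 = 0
Collecting terms: 0.02667 × V_1 = 0.1667  =>  V_1 = 6.25 V
V_th = V_1 - V_2 = 6.25 - 0 = 6.25 V
Step 2 — R_th: zero the source — replace V1 by a short circuit (node 2 merges into node 0) — and find the resistance seen between A (node 1) and B (node 0).
Reduce the network between node 1 (A) and node 0 (B) by series/parallel combination:
  Rp1 = R1 ‖ R2 (parallel, both between nodes 0 and 1) = 1/(1/60 + 1/100) = 37.5 Ω
R_th = 37.5 Ω

Final answer: V_th = 6.25 V, R_th = 37.5 Ω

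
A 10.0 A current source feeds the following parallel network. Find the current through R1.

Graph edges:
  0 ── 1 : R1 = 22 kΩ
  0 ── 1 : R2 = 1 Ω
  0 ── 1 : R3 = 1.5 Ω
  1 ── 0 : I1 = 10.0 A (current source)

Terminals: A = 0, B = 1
All resistors sit directly between nodes 0 and 1, so they are in parallel and share one voltage V; the full source current 10 A splits among them.
1/R_par = 1/22000 + 1/1 + 1/1.5 = 1.667 S  =>  R_par = 0.6 Ω
V = I × R_par = 10 × 0.6 = 6 V
I_R1 = V/R1 = 6/22000 = 0.0002727 A

Final answer: 0.0002727 A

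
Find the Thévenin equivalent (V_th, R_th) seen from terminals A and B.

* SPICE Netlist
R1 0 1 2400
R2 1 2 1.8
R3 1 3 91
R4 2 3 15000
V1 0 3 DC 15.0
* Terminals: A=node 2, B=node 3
Step 1 — V_th is the open-circuit voltage V_A - V_B (nothing connected across the terminals).
Nodal analysis, taking node 3 as the 0 V reference.
Source V1 fixes V_0 = 15 V.
KCL at each unknown node (sum of currents leaving = 0; resistances in Ω):
  Node 1: (V_1 - 15)/2400 + (V_1 - V_2)/1.8 + (V_1 - 0)/91 = 0
  Node 2: (V_2 - V_1)/1.8 + (V_2 - 0)/15000 = 0
Collecting terms (coefficients in siemens):
  0.567·V_1 - 0.5556·V_2 = 0.00625
  0.5556·V_2 - 0.5556·V_1 = 0
Determinant D = (0.567)(0.5556) - (-0.5556)(-0.5556) = 0.006374
V_1 = [(0.00625)(0.5556) - (-0.5556)(0)]/D = 0.5448 V
V_2 = [(0.567)(0) - (0.00625)(-0.5556)]/D = 0.5447 V
V_th = V_2 - V_3 = 0.5447 - 0 = 0.5447 V
Step 2 — R_th: zero the source — replace V1 by a short circuit (node 3 merges into node 0) — and find the resistance seen between A (node 2) and B (node 0).
Reduce the network between node 2 (A) and node 0 (B) by series/parallel combination:
  Rp1 = R1 ‖ R3 (parallel, both between nodes 0 and 1) = 1/(1/2400 + 1/91) = 87.68 Ω
  Rs1 = R2 + Rp1 (series, joined only at node 1) = 1.8 + 87.68 = 89.48 Ω
  Rp2 = R4 ‖ Rs1 (parallel, both between nodes 0 and 2) = 1/(1/15000 + 1/89.48) = 88.95 Ω
R_th = 88.95 Ω

Final answer: V_th = 0.5447 V, R_th = 88.95 Ω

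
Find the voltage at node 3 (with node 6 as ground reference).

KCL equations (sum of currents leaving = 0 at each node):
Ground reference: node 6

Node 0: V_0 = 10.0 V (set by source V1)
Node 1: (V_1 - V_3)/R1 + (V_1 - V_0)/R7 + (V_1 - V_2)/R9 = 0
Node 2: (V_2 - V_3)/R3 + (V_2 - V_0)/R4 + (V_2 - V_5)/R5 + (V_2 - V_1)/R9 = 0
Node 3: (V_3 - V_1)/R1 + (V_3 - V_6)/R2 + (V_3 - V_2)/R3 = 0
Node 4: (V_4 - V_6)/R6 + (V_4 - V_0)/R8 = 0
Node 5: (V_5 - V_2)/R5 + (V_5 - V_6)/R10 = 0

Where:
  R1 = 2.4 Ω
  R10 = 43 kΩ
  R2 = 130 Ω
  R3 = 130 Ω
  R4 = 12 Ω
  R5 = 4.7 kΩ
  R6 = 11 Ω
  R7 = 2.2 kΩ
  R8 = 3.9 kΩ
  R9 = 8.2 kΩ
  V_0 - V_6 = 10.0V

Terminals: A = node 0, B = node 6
Nodal analysis, taking node 6 as the 0 V reference.
Source V1 fixes V_0 = 10 V.
KCL at each unknown node (sum of currents leaving = 0; resistances in Ω):
  Node 1: (V_1 - V_3)/2.4 + (V_1 - 10)/2200 + (V_1 - V_2)/8200 = 0
  Node 2: (V_2 - V_3)/130 + (V_2 - 10)/12 + (V_2 - V_5)/4700 + (V_2 - V_1)/8200 = 0
  Node 3: (V_3 - V_1)/2.4 + (V_3 - 0)/130 + (V_3 - V_2)/130 = 0
  Node 4: (V_4 - 0)/11 + (V_4 - 10)/3900 = 0
  Node 5: (V_5 - V_2)/4700 + (V_5 - 0)/43000 = 0
Collecting terms (coefficients in siemens):
  0.4172·V_1 - 0.000122·V_2 - 0.4167·V_3 = 0.004545
  0.09136·V_2 - 0.000122·V_1 - 0.007692·V_3 - 0.0002128·V_5 = 0.8333
  0.4321·V_3 - 0.4167·V_1 - 0.007692·V_2 = 0
  0.09117·V_4 = 0.002564
  0.000236·V_5 - 0.0002128·V_2 = 0
Solving these 5 simultaneous equations (Gaussian elimination) gives:
  V_1 = 4.975 V, V_2 = 9.566 V, V_3 = 4.968 V, V_4 = 0.02813 V
  V_5 = 8.624 V
The requested potential is V_3 = 4.968 V.

Final answer: V_3 = 4.968 V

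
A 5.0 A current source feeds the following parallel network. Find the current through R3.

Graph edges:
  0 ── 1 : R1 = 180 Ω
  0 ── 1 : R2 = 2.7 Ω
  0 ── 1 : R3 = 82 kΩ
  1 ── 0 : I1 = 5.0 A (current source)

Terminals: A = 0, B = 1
All resistors sit directly between nodes 0 and 1, so they are in parallel and share one voltage V; the full source current 5 A splits among them.
1/R_par = 1/180 + 1/2.7 + 1/82000 = 0.3759 S  =>  R_par = 2.66 Ω
V = I × R_par = 5 × 2.66 = 13.3 V
I_R3 = V/R3 = 13.3/82000 = 0.0001622 A

Final answer: 0.0001622 A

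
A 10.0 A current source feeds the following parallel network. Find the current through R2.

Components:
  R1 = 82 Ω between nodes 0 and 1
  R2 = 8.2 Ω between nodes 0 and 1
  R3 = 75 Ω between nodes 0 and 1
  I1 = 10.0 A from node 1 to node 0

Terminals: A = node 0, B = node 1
All resistors sit directly between nodes 0 and 1, so they are in parallel and share one voltage V; the full source current 10 A splits among them.
1/R_par = 1/82 + 1/8.2 + 1/75 = 0.1475 S  =>  R_par = 6.781 Ω
V = I × R_par = 10 × 6.781 = 67.81 V
I_R2 = V/R2 = 67.81/8.2 = 8.269 A

Final answer: 8.269 A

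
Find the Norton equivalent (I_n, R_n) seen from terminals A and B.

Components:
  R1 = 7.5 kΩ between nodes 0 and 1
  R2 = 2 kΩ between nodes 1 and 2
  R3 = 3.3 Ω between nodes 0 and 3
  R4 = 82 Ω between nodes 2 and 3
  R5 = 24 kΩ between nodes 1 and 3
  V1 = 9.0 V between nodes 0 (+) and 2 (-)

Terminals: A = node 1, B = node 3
Find the Thévenin equivalent first; then I_n = V_th/R_th and R_n = R_th.
Step 1 — V_th is the open-circuit voltage V_A - V_B (nothing connected across the terminals).
Nodal analysis, taking node 2 as the 0 V reference.
Source V1 fixes V_0 = 9 V.
KCL at each unknown node (sum of currents leaving = 0; resistances in Ω):
  Node 1: (V_1 - 9)/7500 + (V_1 - 0)/2000 + (V_1 - V_3)/24000 = 0
  Node 3: (V_3 - 9)/3.3 + (V_3 - 0)/82 + (V_3 - V_1)/24000 = 0
Collecting terms (coefficients in siemens):
  0.000675·V_1 - 0.00004167·V_3 = 0.0012
  0.3153·V_3 - 0.00004167·V_1 = 2.727
Determinant D = (0.000675)(0.3153) - (-0.00004167)(-0.00004167) = 0.0002128
V_1 = [(0.0012)(0.3153) - (-0.00004167)(2.727)]/D = 2.312 V
V_3 = [(0.000675)(2.727) - (0.0012)(-0.00004167)]/D = 8.651 V
V_th = V_1 - V_3 = 2.312 - 8.651 = -6.339 V
Step 2 — R_th: zero the source — replace V1 by a short circuit (node 2 merges into node 0) — and find the resistance seen between A (node 1) and B (node 3).
Reduce the network between node 1 (A) and node 3 (B) by series/parallel combination:
  Rp1 = R1 ‖ R2 (parallel, both between nodes 0 and 1) = 1/(1/7500 + 1/2000) = 1579 Ω
  Rp2 = R3 ‖ R4 (parallel, both between nodes 0 and 3) = 1/(1/3.3 + 1/82) = 3.172 Ω
  Rs1 = Rp1 + Rp2 (series, joined only at node 0) = 1579 + 3.172 = 1582 Ω
  Rp3 = R5 ‖ Rs1 (parallel, both between nodes 1 and 3) = 1/(1/24000 + 1/1582) = 1484 Ω
R_th = 1.484 kΩ
I_n = V_th/R_th = -6.339/1484 = -0.004271 A, and R_n = R_th = 1.484 kΩ

Final answer: I_n = -0.004271 A, R_n = 1.484 kΩ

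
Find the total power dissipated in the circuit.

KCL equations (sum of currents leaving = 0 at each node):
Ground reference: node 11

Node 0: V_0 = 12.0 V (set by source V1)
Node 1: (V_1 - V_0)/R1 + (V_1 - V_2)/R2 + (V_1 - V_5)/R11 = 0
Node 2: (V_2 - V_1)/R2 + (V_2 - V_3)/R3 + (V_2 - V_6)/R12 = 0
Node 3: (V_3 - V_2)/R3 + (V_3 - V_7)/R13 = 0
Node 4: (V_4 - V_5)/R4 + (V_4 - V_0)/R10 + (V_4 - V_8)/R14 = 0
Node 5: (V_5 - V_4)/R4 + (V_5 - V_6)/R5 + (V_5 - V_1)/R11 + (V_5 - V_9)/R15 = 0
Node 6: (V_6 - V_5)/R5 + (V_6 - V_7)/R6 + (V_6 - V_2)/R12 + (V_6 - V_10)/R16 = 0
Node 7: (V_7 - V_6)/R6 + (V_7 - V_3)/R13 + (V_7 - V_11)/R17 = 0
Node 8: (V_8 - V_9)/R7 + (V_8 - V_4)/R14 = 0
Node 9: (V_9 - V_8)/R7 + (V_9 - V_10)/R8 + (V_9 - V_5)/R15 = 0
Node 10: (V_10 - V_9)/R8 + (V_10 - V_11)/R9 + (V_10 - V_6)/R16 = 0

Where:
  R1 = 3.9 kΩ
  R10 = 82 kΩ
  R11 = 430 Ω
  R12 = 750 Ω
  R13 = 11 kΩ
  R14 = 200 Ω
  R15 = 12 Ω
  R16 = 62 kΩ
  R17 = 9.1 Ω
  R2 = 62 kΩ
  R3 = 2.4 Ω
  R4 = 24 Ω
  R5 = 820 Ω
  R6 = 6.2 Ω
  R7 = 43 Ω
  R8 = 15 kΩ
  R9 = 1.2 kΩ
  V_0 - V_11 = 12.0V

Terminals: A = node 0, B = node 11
Nodal analysis, taking node 11 as the 0 V reference.
Source V1 fixes V_0 = 12 V.
KCL at each unknown node (sum of currents leaving = 0; resistances in Ω):
  Node 1: (V_1 - 12)/3900 + (V_1 - V_2)/62000 + (V_1 - V_5)/430 = 0
  Node 2: (V_2 - V_1)/62000 + (V_2 - V_3)/2.4 + (V_2 - V_6)/750 = 0
  Node 3: (V_3 - V_2)/2.4 + (V_3 - V_7)/11000 = 0
  Node 4: (V_4 - V_5)/24 + (V_4 - 12)/82000 + (V_4 - V_8)/200 = 0
  Node 5: (V_5 - V_4)/24 + (V_5 - V_6)/820 + (V_5 - V_1)/430 + (V_5 - V_9)/12 = 0
  Node 6: (V_6 - V_5)/820 + (V_6 - V_7)/6.2 + (V_6 - V_2)/750 + (V_6 - V_10)/62000 = 0
  Node 7: (V_7 - V_6)/6.2 + (V_7 - V_3)/11000 + (V_7 - 0)/9.1 = 0
  Node 8: (V_8 - V_9)/43 + (V_8 - V_4)/200 = 0
  Node 9: (V_9 - V_8)/43 + (V_9 - V_10)/15000 + (V_9 - V_5)/12 = 0
  Node 10: (V_10 - V_9)/15000 + (V_10 - 0)/1200 + (V_10 - V_6)/62000 = 0
Collecting terms (coefficients in siemens):
  0.002598·V_1 - 0.00001613·V_2 - 0.002326·V_5 = 0.003077
  0.418·V_2 - 0.00001613·V_1 - 0.4167·V_3 - 0.001333·V_6 = 0
  0.4168·V_3 - 0.4167·V_2 - 0.00009091·V_7 = 0
  0.04668·V_4 - 0.04167·V_5 - 0.005·V_8 = 0.0001463
  0.1285·V_5 - 0.002326·V_1 - 0.04167·V_4 - 0.00122·V_6 - 0.08333·V_9 = 0
  0.1639·V_6 - 0.001333·V_2 - 0.00122·V_5 - 0.1613·V_7 - 0.00001613·V_10 = 0
  0.2713·V_7 - 0.00009091·V_3 - 0.1613·V_6 = 0
  0.02826·V_8 - 0.005·V_4 - 0.02326·V_9 = 0
  0.1067·V_9 - 0.08333·V_5 - 0.02326·V_8 - 0.00006667·V_10 = 0
  0.0009161·V_10 - 0.00001613·V_6 - 0.00006667·V_9 = 0
Solving these 10 simultaneous equations (Gaussian elimination) gives:
  V_1 = 2.899 V, V_2 = 0.06693 V, V_3 = 0.06692 V, V_4 = 1.918 V
  V_5 = 1.916 V, V_6 = 0.03577 V, V_7 = 0.02129 V, V_8 = 1.915 V
  V_9 = 1.914 V, V_10 = 0.1399 V
Power in each resistor, P = (ΔV)²/R:
  P_R1 = (12 - 2.899)²/3900 = 0.02124 W
  P_R2 = (2.899 - 0.06693)²/62000 = 0.0001294 W
  P_R3 = (0.06693 - 0.06692)²/2.4 = 0.00000000004129 W
  P_R4 = (1.918 - 1.916)²/24 = 0.0000002762 W
  P_R5 = (1.916 - 0.03577)²/820 = 0.004309 W
  P_R6 = (0.03577 - 0.02129)²/6.2 = 0.00003382 W
  P_R7 = (1.915 - 1.914)²/43 = 0.00000001055 W
  P_R8 = (1.914 - 0.1399)²/15000 = 0.0002099 W
  P_R9 = (0.1399 - 0)²/1200 = 0.00001632 W
  P_R10 = (12 - 1.918)²/82000 = 0.00124 W
  P_R11 = (2.899 - 1.916)²/430 = 0.002251 W
  P_R12 = (0.06693 - 0.03577)²/750 = 0.000001294 W
  P_R13 = (0.06692 - 0.02129)²/11000 = 0.0000001892 W
  P_R14 = (1.918 - 1.915)²/200 = 0.00000004907 W
  P_R15 = (1.916 - 1.914)²/12 = 0.0000001264 W
  P_R16 = (0.03577 - 0.1399)²/62000 = 0.000000175 W
  P_R17 = (0.02129 - 0)²/9.1 = 0.00004982 W
P_total = P_R1 + P_R2 + P_R3 + P_R4 + P_R5 + P_R6 + P_R7 + P_R8 + P_R9 + P_R10 + P_R11 + P_R12 + P_R13 + P_R14 + P_R15 + P_R16 + P_R17 = 0.02948 W

Final answer: 0.02948 W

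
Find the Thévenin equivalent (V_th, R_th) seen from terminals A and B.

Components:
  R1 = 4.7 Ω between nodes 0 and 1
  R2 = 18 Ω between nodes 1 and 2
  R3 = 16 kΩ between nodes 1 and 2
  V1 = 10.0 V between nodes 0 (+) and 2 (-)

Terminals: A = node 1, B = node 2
Step 1 — V_th is the open-circuit voltage V_A - V_B (nothing connected across the terminals).
Nodal analysis, taking node 2 as the 0 V reference.
Source V1 fixes V_0 = 10 V.
KCL at each unknown node (sum of currents leaving = 0; resistances in Ω):
  Node 1: (V_1 - 10)/4.7 + (V_1 - 0)/18 + (V_1 - 0)/16000 = 0
Collecting terms: 0.2684 × V_1 = 2.128  =>  V_1 = 7.928 V
V_th = V_1 - V_2 = 7.928 - 0 = 7.928 V
Step 2 — R_th: zero the source — replace V1 by a short circuit (node 2 merges into node 0) — and find the resistance seen between A (node 1) and B (node 0).
Reduce the network between node 1 (A) and node 0 (B) by series/parallel combination:
  Rp1 = R1 ‖ R2 ‖ R3 (parallel, all between nodes 0 and 1) = 1/(1/4.7 + 1/18 + 1/16000) = 3.726 Ω
R_th = 3.726 Ω

Final answer: V_th = 7.928 V, R_th = 3.726 Ω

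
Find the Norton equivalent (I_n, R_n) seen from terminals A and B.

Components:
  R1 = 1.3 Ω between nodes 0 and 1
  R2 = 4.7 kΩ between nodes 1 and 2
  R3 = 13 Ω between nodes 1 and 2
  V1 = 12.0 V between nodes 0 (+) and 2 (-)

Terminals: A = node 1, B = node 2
Find the Thévenin equivalent first; then I_n = V_th/R_th and R_n = R_th.
Step 1 — V_th is the open-circuit voltage V_A - V_B (nothing connected across the terminals).
Nodal analysis, taking node 2 as the 0 V reference.
Source V1 fixes V_0 = 12 V.
KCL at each unknown node (sum of currents leaving = 0; resistances in Ω):
  Node 1: (V_1 - 12)/1.3 + (V_1 - 0)/4700 + (V_1 - 0)/13 = 0
Collecting terms: 0.8464 × V_1 = 9.231  =>  V_1 = 10.91 V
V_th = V_1 - V_2 = 10.91 - 0 = 10.91 V
Step 2 — R_th: zero the source — replace V1 by a short circuit (node 2 merges into node 0) — and find the resistance seen between A (node 1) and B (node 0).
Reduce the network between node 1 (A) and node 0 (B) by series/parallel combination:
  Rp1 = R1 ‖ R2 ‖ R3 (parallel, all between nodes 0 and 1) = 1/(1/1.3 + 1/4700 + 1/13) = 1.182 Ω
R_th = 1.182 Ω
I_n = V_th/R_th = 10.91/1.182 = 9.231 A, and R_n = R_th = 1.182 Ω

Final answer: I_n = 9.231 A, R_n = 1.182 Ω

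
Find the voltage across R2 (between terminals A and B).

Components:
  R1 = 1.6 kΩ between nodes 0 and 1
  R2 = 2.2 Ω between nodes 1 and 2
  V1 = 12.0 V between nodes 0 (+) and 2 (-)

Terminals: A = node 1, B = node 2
R1 and R2 are in series across V1 (node 0 → node 1 → node 2), and the output A–B is taken across R2, so this is a voltage divider.
Series current: I = V1/(R1 + R2) = 12/(1600 + 2.2) = 12/1602 = 0.00749 A
V_R2 = I × R2 = V1 × R2/(R1 + R2) = 12 × 2.2/1602 = 0.01648 V

Final answer: 0.01648 V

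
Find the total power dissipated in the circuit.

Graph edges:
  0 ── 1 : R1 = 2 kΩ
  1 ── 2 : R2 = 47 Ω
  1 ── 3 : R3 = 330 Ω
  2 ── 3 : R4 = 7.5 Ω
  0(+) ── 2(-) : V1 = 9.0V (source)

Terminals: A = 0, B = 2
Nodal analysis, taking node 2 as the 0 V reference.
Source V1 fixes V_0 = 9 V.
KCL at each unknown node (sum of currents leaving = 0; resistances in Ω):
  Node 1: (V_1 - 9)/2000 + (V_1 - 0)/47 + (V_1 - V_3)/330 = 0
  Node 3: (V_3 - V_1)/330 + (V_3 - 0)/7.5 = 0
Collecting terms (coefficients in siemens):
  0.02481·V_1 - 0.00303·V_3 = 0.0045
  0.1364·V_3 - 0.00303·V_1 = 0
Determinant D = (0.02481)(0.1364) - (-0.00303)(-0.00303) = 0.003374
V_1 = [(0.0045)(0.1364) - (-0.00303)(0)]/D = 0.1819 V
V_3 = [(0.02481)(0) - (0.0045)(-0.00303)]/D = 0.004042 V
Power in each resistor, P = (ΔV)²/R:
  P_R1 = (9 - 0.1819)²/2000 = 0.03888 W
  P_R2 = (0.1819 - 0)²/47 = 0.000704 W
  P_R3 = (0.1819 - 0.004042)²/330 = 0.00009585 W
  P_R4 = (0 - 0.004042)²/7.5 = 0.000002178 W
P_total = P_R1 + P_R2 + P_R3 + P_R4 = 0.03968 W

Final answer: 0.03968 W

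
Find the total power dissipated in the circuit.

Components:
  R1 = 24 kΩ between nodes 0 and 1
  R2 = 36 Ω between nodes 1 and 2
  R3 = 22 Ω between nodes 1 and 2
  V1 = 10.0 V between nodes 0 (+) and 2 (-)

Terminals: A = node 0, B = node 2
Nodal analysis, taking node 2 as the 0 V reference.
Source V1 fixes V_0 = 10 V.
KCL at each unknown node (sum of currents leaving = 0; resistances in Ω):
  Node 1: (V_1 - 10)/24000 + (V_1 - 0)/36 + (V_1 - 0)/22 = 0
Collecting terms: 0.07327 × V_1 = 0.0004167  =>  V_1 = 0.005686 V
Power in each resistor, P = (ΔV)²/R:
  P_R1 = (10 - 0.005686)²/24000 = 0.004162 W
  P_R2 = (0.005686 - 0)²/36 = 0.0000008982 W
  P_R3 = (0.005686 - 0)²/22 = 0.00000147 W
P_total = P_R1 + P_R2 + P_R3 = 0.004164 W

Final answer: 0.004164 W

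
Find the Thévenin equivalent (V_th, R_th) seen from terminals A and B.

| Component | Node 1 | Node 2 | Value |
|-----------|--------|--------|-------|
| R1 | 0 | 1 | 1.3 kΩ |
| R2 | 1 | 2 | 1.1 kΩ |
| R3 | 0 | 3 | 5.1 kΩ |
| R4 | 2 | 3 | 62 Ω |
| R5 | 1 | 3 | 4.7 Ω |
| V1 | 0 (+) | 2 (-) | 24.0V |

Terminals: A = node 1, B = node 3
Step 1 — V_th is the open-circuit voltage V_A - V_B (nothing connected across the terminals).
Nodal analysis, taking node 2 as the 0 V reference.
Source V1 fixes V_0 = 24 V.
KCL at each unknown node (sum of currents leaving = 0; resistances in Ω):
  Node 1: (V_1 - 24)/1300 + (V_1 - 0)/1100 + (V_1 - V_3)/4.7 = 0
  Node 3: (V_3 - 24)/5100 + (V_3 - 0)/62 + (V_3 - V_1)/4.7 = 0
Collecting terms (coefficients in siemens):
  0.2144·V_1 - 0.2128·V_3 = 0.01846
  0.2291·V_3 - 0.2128·V_1 = 0.004706
Determinant D = (0.2144)(0.2291) - (-0.2128)(-0.2128) = 0.003858
V_1 = [(0.01846)(0.2291) - (-0.2128)(0.004706)]/D = 1.356 V
V_3 = [(0.2144)(0.004706) - (0.01846)(-0.2128)]/D = 1.28 V
V_th = V_1 - V_3 = 1.356 - 1.28 = 0.07607 V
Step 2 — R_th: zero the source — replace V1 by a short circuit (node 2 merges into node 0) — and find the resistance seen between A (node 1) and B (node 3).
Reduce the network between node 1 (A) and node 3 (B) by series/parallel combination:
  Rp1 = R1 ‖ R2 (parallel, both between nodes 0 and 1) = 1/(1/1300 + 1/1100) = 595.8 Ω
  Rp2 = R3 ‖ R4 (parallel, both between nodes 0 and 3) = 1/(1/5100 + 1/62) = 61.26 Ω
  Rs1 = Rp1 + Rp2 (series, joined only at node 0) = 595.8 + 61.26 = 657.1 Ω
  Rp3 = R5 ‖ Rs1 (parallel, both between nodes 1 and 3) = 1/(1/4.7 + 1/657.1) = 4.667 Ω
R_th = 4.667 Ω

Final answer: V_th = 0.07607 V, R_th = 4.667 Ω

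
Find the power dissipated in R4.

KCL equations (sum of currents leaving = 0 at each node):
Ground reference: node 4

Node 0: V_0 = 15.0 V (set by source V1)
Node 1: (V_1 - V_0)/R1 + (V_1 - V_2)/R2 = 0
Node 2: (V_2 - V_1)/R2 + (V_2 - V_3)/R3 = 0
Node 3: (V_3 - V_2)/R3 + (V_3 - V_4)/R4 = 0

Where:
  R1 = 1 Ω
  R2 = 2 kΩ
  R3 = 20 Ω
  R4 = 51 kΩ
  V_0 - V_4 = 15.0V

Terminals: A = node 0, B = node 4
Nodal analysis, taking node 4 as the 0 V reference.
Source V1 fixes V_0 = 15 V.
KCL at each unknown node (sum of currents leaving = 0; resistances in Ω):
  Node 1: (V_1 - 15)/1 + (V_1 - V_2)/2000 = 0
  Node 2: (V_2 - V_1)/2000 + (V_2 - V_3)/20 = 0
  Node 3: (V_3 - V_2)/20 + (V_3 - 0)/51000 = 0
Collecting terms (coefficients in siemens):
  1·V_1 - 0.0005·V_2 = 15
  0.0505·V_2 - 0.0005·V_1 - 0.05·V_3 = 0
  0.05002·V_3 - 0.05·V_2 = 0
Solving these 3 simultaneous equations (Gaussian elimination) gives:
  V_1 = 15 V, V_2 = 14.43 V, V_3 = 14.43 V
I_R4 = (V_3 - V_4)/R4 = (14.43 - 0)/51000 = 0.0002829 A
P_R4 = I_R4² × R4 = (0.0002829)² × 51000 = 0.004082 W

Final answer: 0.004082 W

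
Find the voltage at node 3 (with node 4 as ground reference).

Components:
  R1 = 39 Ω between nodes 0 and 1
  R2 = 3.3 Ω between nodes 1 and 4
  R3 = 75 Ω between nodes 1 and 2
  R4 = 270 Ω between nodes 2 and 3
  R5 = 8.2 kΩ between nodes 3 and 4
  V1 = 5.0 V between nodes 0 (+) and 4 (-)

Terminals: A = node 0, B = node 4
Nodal analysis, taking node 4 as the 0 V reference.
Source V1 fixes V_0 = 5 V.
KCL at each unknown node (sum of currents leaving = 0; resistances in Ω):
  Node 1: (V_1 - 5)/39 + (V_1 - 0)/3.3 + (V_1 - V_2)/75 = 0
  Node 2: (V_2 - V_1)/75 + (V_2 - V_3)/270 = 0
  Node 3: (V_3 - V_2)/270 + (V_3 - 0)/8200 = 0
Collecting terms (coefficients in siemens):
  0.342·V_1 - 0.01333·V_2 = 0.1282
  0.01704·V_2 - 0.01333·V_1 - 0.003704·V_3 = 0
  0.003826·V_3 - 0.003704·V_2 = 0
Solving these 3 simultaneous equations (Gaussian elimination) gives:
  V_1 = 0.3899 V, V_2 = 0.3865 V, V_3 = 0.3742 V
The requested potential is V_3 = 0.3742 V.

Final answer: V_3 = 0.3742 V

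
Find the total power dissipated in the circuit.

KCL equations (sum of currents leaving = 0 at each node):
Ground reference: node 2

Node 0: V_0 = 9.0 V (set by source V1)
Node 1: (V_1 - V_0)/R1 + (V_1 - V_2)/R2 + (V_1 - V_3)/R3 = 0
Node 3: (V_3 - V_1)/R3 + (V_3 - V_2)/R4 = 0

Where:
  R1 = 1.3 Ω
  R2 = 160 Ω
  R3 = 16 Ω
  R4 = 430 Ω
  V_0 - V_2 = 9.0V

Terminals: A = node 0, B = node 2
Nodal analysis, taking node 2 as the 0 V reference.
Source V1 fixes V_0 = 9 V.
KCL at each unknown node (sum of currents leaving = 0; resistances in Ω):
  Node 1: (V_1 - 9)/1.3 + (V_1 - 0)/160 + (V_1 - V_3)/16 = 0
  Node 3: (V_3 - V_1)/16 + (V_3 - 0)/430 = 0
Collecting terms (coefficients in siemens):
  0.838·V_1 - 0.0625·V_3 = 6.923
  0.06483·V_3 - 0.0625·V_1 = 0
Determinant D = (0.838)(0.06483) - (-0.0625)(-0.0625) = 0.05042
V_1 = [(6.923)(0.06483) - (-0.0625)(0)]/D = 8.902 V
V_3 = [(0.838)(0) - (6.923)(-0.0625)]/D = 8.582 V
Power in each resistor, P = (ΔV)²/R:
  P_R1 = (9 - 8.902)²/1.3 = 0.007429 W
  P_R2 = (8.902 - 0)²/160 = 0.4953 W
  P_R3 = (8.902 - 8.582)²/16 = 0.006374 W
  P_R4 = (0 - 8.582)²/430 = 0.1713 W
P_total = P_R1 + P_R2 + P_R3 + P_R4 = 0.6804 W

Final answer: 0.6804 W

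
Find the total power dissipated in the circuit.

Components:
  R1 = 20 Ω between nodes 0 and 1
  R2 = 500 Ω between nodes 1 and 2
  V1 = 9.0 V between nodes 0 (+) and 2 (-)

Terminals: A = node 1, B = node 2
Nodal analysis, taking node 2 as the 0 V reference.
Source V1 fixes V_0 = 9 V.
KCL at each unknown node (sum of currents leaving = 0; resistances in Ω):
  Node 1: (V_1 - 9)/20 + (V_1 - 0)/500 = 0
Collecting terms: 0.052 × V_1 = 0.45  =>  V_1 = 8.654 V
Power in each resistor, P = (ΔV)²/R:
  P_R1 = (9 - 8.654)²/20 = 0.005991 W
  P_R2 = (8.654 - 0)²/500 = 0.1498 W
P_total = P_R1 + P_R2 = 0.1558 W

Final answer: 0.1558 W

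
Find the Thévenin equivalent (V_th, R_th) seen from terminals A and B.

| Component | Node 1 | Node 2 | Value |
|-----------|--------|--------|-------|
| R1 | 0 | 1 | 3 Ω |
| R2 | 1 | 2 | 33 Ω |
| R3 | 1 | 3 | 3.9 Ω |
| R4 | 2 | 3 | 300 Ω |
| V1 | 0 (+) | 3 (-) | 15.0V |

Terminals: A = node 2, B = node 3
Step 1 — V_th is the open-circuit voltage V_A - V_B (nothing connected across the terminals).
Nodal analysis, taking node 3 as the 0 V reference.
Source V1 fixes V_0 = 15 V.
KCL at each unknown node (sum of currents leaving = 0; resistances in Ω):
  Node 1: (V_1 - 15)/3 + (V_1 - V_2)/33 + (V_1 - 0)/3.9 = 0
  Node 2: (V_2 - V_1)/33 + (V_2 - 0)/300 = 0
Collecting terms (coefficients in siemens):
  0.62·V_1 - 0.0303·V_2 = 5
  0.03364·V_2 - 0.0303·V_1 = 0
Determinant D = (0.62)(0.03364) - (-0.0303)(-0.0303) = 0.01994
V_1 = [(5)(0.03364) - (-0.0303)(0)]/D = 8.435 V
V_2 = [(0.62)(0) - (5)(-0.0303)]/D = 7.599 V
V_th = V_2 - V_3 = 7.599 - 0 = 7.599 V
Step 2 — R_th: zero the source — replace V1 by a short circuit (node 3 merges into node 0) — and find the resistance seen between A (node 2) and B (node 0).
Reduce the network between node 2 (A) and node 0 (B) by series/parallel combination:
  Rp1 = R1 ‖ R3 (parallel, both between nodes 0 and 1) = 1/(1/3 + 1/3.9) = 1.696 Ω
  Rs1 = R2 + Rp1 (series, joined only at node 1) = 33 + 1.696 = 34.7 Ω
  Rp2 = R4 ‖ Rs1 (parallel, both between nodes 0 and 2) = 1/(1/300 + 1/34.7) = 31.1 Ω
R_th = 31.1 Ω

Final answer: V_th = 7.599 V, R_th = 31.1 Ω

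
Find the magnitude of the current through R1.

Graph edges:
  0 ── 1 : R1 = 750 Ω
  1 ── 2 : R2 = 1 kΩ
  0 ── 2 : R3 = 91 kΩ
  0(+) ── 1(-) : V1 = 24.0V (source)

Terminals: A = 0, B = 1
Nodal analysis, taking node 1 as the 0 V reference.
Source V1 fixes V_0 = 24 V.
KCL at each unknown node (sum of currents leaving = 0; resistances in Ω):
  Node 2: (V_2 - 0)/1000 + (V_2 - 24)/91000 = 0
Collecting terms: 0.001011 × V_2 = 0.0002637  =>  V_2 = 0.2609 V
I_R1 = (V_0 - V_1)/R1 = (24 - 0)/750 = 0.032 A
|I_R1| = 0.032 A

Final answer: |I_R1| = 0.032 A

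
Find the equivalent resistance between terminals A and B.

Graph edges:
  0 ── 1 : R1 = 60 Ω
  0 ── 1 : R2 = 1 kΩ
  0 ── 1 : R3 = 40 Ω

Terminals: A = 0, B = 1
Reduce the network between node 0 (A) and node 1 (B) by series/parallel combination:
  Rp1 = R1 ‖ R2 ‖ R3 (parallel, all between nodes 0 and 1) = 1/(1/60 + 1/1000 + 1/40) = 23.44 Ω
R_eq = 23.44 Ω

Final answer: 23.44 Ω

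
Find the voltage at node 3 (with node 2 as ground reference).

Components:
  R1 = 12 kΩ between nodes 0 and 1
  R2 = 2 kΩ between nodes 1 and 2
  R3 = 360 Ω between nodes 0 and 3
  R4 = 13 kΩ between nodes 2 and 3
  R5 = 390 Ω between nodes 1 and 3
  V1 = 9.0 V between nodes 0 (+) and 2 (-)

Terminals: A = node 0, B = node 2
Nodal analysis, taking node 2 as the 0 V reference.
Source V1 fixes V_0 = 9 V.
KCL at each unknown node (sum of currents leaving = 0; resistances in Ω):
  Node 1: (V_1 - 9)/12000 + (V_1 - 0)/2000 + (V_1 - V_3)/390 = 0
  Node 3: (V_3 - 9)/360 + (V_3 - 0)/13000 + (V_3 - V_1)/390 = 0
Collecting terms (coefficients in siemens):
  0.003147·V_1 - 0.002564·V_3 = 0.00075
  0.005419·V_3 - 0.002564·V_1 = 0.025
Determinant D = (0.003147)(0.005419) - (-0.002564)(-0.002564) = 0.00001048
V_1 = [(0.00075)(0.005419) - (-0.002564)(0.025)]/D = 6.504 V
V_3 = [(0.003147)(0.025) - (0.00075)(-0.002564)]/D = 7.691 V
The requested potential is V_3 = 7.691 V.

Final answer: V_3 = 7.691 V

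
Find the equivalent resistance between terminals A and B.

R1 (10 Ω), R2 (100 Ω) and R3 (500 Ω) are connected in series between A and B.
Reduce the network between node 0 (A) and node 3 (B) by series/parallel combination:
  Rs1 = R1 + R2 (series, joined only at node 1) = 10 + 100 = 110 Ω
  Rs2 = R3 + Rs1 (series, joined only at node 2) = 500 + 110 = 610 Ω
R_eq = 610 Ω

Final answer: 610 Ω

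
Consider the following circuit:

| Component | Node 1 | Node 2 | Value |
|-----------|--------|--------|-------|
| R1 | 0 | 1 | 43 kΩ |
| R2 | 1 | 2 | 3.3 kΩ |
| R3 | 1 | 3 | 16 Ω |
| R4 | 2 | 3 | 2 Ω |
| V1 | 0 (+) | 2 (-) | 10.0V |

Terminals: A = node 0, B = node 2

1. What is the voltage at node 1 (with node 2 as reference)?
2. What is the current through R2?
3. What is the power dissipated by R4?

Nodal analysis, taking node 2 as the 0 V reference.
Source V1 fixes V_0 = 10 V.
KCL at each unknown node (sum of currents leaving = 0; resistances in Ω):
  Node 1: (V_1 - 10)/43000 + (V_1 - 0)/3300 + (V_1 - V_3)/16 = 0
  Node 3: (V_3 - V_1)/16 + (V_3 - 0)/2 = 0
Collecting terms (coefficients in siemens):
  0.06283·V_1 - 0.0625·V_3 = 0.0002326
  0.5625·V_3 - 0.0625·V_1 = 0
Determinant D = (0.06283)(0.5625) - (-0.0625)(-0.0625) = 0.03143
V_1 = [(0.0002326)(0.5625) - (-0.0625)(0)]/D = 0.004162 V
V_3 = [(0.06283)(0) - (0.0002326)(-0.0625)]/D = 0.0004624 V
Part 1:
  Read off the nodal solution: V_1 = 0.004162 V
Part 2:
  I_R2 = (V_1 - V_2)/R2 = (0.004162 - 0)/3300 = 0.000001261 A
  Magnitude: I_R2 = 0.000001261 A
Part 3:
  I_R4 = (V_2 - V_3)/R4 = (0 - 0.0004624)/2 = -0.0002312 A
  P_R4 = I_R4² × R4 = (-0.0002312)² × 2 = 0.0000001069 W

Final answers:
1. V_1 = 0.004162 V
2. I_R2 = 1.261e-06 A
3. P_R4 = 1.069e-07 W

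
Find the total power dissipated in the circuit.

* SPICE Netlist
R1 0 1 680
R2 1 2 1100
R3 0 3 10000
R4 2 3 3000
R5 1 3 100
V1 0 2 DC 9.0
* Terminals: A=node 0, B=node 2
Nodal analysis, taking node 2 as the 0 V reference.
Source V1 fixes V_0 = 9 V.
KCL at each unknown node (sum of currents leaving = 0; resistances in Ω):
  Node 1: (V_1 - 9)/680 + (V_1 - 0)/1100 + (V_1 - V_3)/100 = 0
  Node 3: (V_3 - 9)/10000 + (V_3 - 0)/3000 + (V_3 - V_1)/100 = 0
Collecting terms (coefficients in siemens):
  0.01238·V_1 - 0.01·V_3 = 0.01324
  0.01043·V_3 - 0.01·V_1 = 0.0009
Determinant D = (0.01238)(0.01043) - (-0.01)(-0.01) = 0.00002916
V_1 = [(0.01324)(0.01043) - (-0.01)(0.0009)]/D = 5.044 V
V_3 = [(0.01238)(0.0009) - (0.01324)(-0.01)]/D = 4.921 V
Power in each resistor, P = (ΔV)²/R:
  P_R1 = (9 - 5.044)²/680 = 0.02302 W
  P_R2 = (5.044 - 0)²/1100 = 0.02313 W
  P_R3 = (9 - 4.921)²/10000 = 0.001664 W
  P_R4 = (0 - 4.921)²/3000 = 0.008071 W
  P_R5 = (5.044 - 4.921)²/100 = 0.0001519 W
P_total = P_R1 + P_R2 + P_R3 + P_R4 + P_R5 = 0.05603 W

Final answer: 0.05603 W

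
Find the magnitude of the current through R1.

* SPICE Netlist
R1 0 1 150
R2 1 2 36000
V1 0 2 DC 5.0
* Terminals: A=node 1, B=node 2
Nodal analysis, taking node 2 as the 0 V reference.
Source V1 fixes V_0 = 5 V.
KCL at each unknown node (sum of currents leaving = 0; resistances in Ω):
  Node 1: (V_1 - 5)/150 + (V_1 - 0)/36000 = 0
Collecting terms: 0.006694 × V_1 = 0.03333  =>  V_1 = 4.979 V
I_R1 = (V_0 - V_1)/R1 = (5 - 4.979)/150 = 0.0001383 A
|I_R1| = 0.0001383 A

Final answer: |I_R1| = 0.0001383 A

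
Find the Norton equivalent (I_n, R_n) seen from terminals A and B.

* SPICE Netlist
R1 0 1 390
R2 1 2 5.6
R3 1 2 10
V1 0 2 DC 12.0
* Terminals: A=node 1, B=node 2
Find the Thévenin equivalent first; then I_n = V_th/R_th and R_n = R_th.
Step 1 — V_th is the open-circuit voltage V_A - V_B (nothing connected across the terminals).
Nodal analysis, taking node 2 as the 0 V reference.
Source V1 fixes V_0 = 12 V.
KCL at each unknown node (sum of currents leaving = 0; resistances in Ω):
  Node 1: (V_1 - 12)/390 + (V_1 - 0)/5.6 + (V_1 - 0)/10 = 0
Collecting terms: 0.2811 × V_1 = 0.03077  =>  V_1 = 0.1094 V
V_th = V_1 - V_2 = 0.1094 - 0 = 0.1094 V
Step 2 — R_th: zero the source — replace V1 by a short circuit (node 2 merges into node 0) — and find the resistance seen between A (node 1) and B (node 0).
Reduce the network between node 1 (A) and node 0 (B) by series/parallel combination:
  Rp1 = R1 ‖ R2 ‖ R3 (parallel, all between nodes 0 and 1) = 1/(1/390 + 1/5.6 + 1/10) = 3.557 Ω
R_th = 3.557 Ω
I_n = V_th/R_th = 0.1094/3.557 = 0.03077 A, and R_n = R_th = 3.557 Ω

Final answer: I_n = 0.03077 A, R_n = 3.557 Ω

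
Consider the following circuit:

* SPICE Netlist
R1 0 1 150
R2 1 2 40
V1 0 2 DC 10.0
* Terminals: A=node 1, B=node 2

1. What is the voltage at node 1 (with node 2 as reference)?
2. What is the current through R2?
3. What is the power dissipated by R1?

Nodal analysis, taking node 2 as the 0 V reference.
Source V1 fixes V_0 = 10 V.
KCL at each unknown node (sum of currents leaving = 0; resistances in Ω):
  Node 1: (V_1 - 10)/150 + (V_1 - 0)/40 = 0
Collecting terms: 0.03167 × V_1 = 0.06667  =>  V_1 = 2.105 V
Part 1:
  Read off the nodal solution: V_1 = 2.105 V
Part 2:
  I_R2 = (V_1 - V_2)/R2 = (2.105 - 0)/40 = 0.05263 A
  Magnitude: I_R2 = 0.05263 A
Part 3:
  I_R1 = (V_0 - V_1)/R1 = (10 - 2.105)/150 = 0.05263 A
  P_R1 = I_R1² × R1 = (0.05263)² × 150 = 0.4155 W

Final answers:
1. V_1 = 2.105 V
2. I_R2 = 0.05263 A
3. P_R1 = 0.4155 W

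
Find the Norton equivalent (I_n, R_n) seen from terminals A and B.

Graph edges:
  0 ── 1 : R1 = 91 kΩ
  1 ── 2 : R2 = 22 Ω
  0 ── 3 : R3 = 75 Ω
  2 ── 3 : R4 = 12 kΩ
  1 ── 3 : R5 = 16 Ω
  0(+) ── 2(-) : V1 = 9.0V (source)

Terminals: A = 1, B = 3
Find the Thévenin equivalent first; then I_n = V_th/R_th and R_n = R_th.
Step 1 — V_th is the open-circuit voltage V_A - V_B (nothing connected across the terminals).
Nodal analysis, taking node 2 as the 0 V reference.
Source V1 fixes V_0 = 9 V.
KCL at each unknown node (sum of currents leaving = 0; resistances in Ω):
  Node 1: (V_1 - 9)/91000 + (V_1 - 0)/22 + (V_1 - V_3)/16 = 0
  Node 3: (V_3 - 9)/75 + (V_3 - 0)/12000 + (V_3 - V_1)/16 = 0
Collecting terms (coefficients in siemens):
  0.108·V_1 - 0.0625·V_3 = 0.0000989
  0.07592·V_3 - 0.0625·V_1 = 0.12
Determinant D = (0.108)(0.07592) - (-0.0625)(-0.0625) = 0.00429
V_1 = [(0.0000989)(0.07592) - (-0.0625)(0.12)]/D = 1.75 V
V_3 = [(0.108)(0.12) - (0.0000989)(-0.0625)]/D = 3.021 V
V_th = V_1 - V_3 = 1.75 - 3.021 = -1.271 V
Step 2 — R_th: zero the source — replace V1 by a short circuit (node 2 merges into node 0) — and find the resistance seen between A (node 1) and B (node 3).
Reduce the network between node 1 (A) and node 3 (B) by series/parallel combination:
  Rp1 = R1 ‖ R2 (parallel, both between nodes 0 and 1) = 1/(1/91000 + 1/22) = 21.99 Ω
  Rp2 = R3 ‖ R4 (parallel, both between nodes 0 and 3) = 1/(1/75 + 1/12000) = 74.53 Ω
  Rs1 = Rp1 + Rp2 (series, joined only at node 0) = 21.99 + 74.53 = 96.53 Ω
  Rp3 = R5 ‖ Rs1 (parallel, both between nodes 1 and 3) = 1/(1/16 + 1/96.53) = 13.73 Ω
R_th = 13.73 Ω
I_n = V_th/R_th = -1.271/13.73 = -0.09263 A, and R_n = R_th = 13.73 Ω

Final answer: I_n = -0.09263 A, R_n = 13.73 Ω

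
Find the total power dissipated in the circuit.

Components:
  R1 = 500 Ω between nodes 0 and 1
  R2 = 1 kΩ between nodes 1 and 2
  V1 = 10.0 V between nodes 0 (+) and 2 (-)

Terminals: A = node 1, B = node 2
Nodal analysis, taking node 2 as the 0 V reference.
Source V1 fixes V_0 = 10 V.
KCL at each unknown node (sum of currents leaving = 0; resistances in Ω):
  Node 1: (V_1 - 10)/500 + (V_1 - 0)/1000 = 0
Collecting terms: 0.003 × V_1 = 0.02  =>  V_1 = 6.667 V
Power in each resistor, P = (ΔV)²/R:
  P_R1 = (10 - 6.667)²/500 = 0.02222 W
  P_R2 = (6.667 - 0)²/1000 = 0.04444 W
P_total = P_R1 + P_R2 = 0.06667 W

Final answer: 0.06667 W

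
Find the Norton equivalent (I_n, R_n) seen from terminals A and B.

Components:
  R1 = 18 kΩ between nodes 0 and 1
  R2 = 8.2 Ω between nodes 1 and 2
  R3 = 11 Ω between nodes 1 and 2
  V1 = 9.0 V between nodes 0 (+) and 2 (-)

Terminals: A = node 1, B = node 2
Find the Thévenin equivalent first; then I_n = V_th/R_th and R_n = R_th.
Step 1 — V_th is the open-circuit voltage V_A - V_B (nothing connected across the terminals).
Nodal analysis, taking node 2 as the 0 V reference.
Source V1 fixes V_0 = 9 V.
KCL at each unknown node (sum of currents leaving = 0; resistances in Ω):
  Node 1: (V_1 - 9)/18000 + (V_1 - 0)/8.2 + (V_1 - 0)/11 = 0
Collecting terms: 0.2129 × V_1 = 0.0005  =>  V_1 = 0.002348 V
V_th = V_1 - V_2 = 0.002348 - 0 = 0.002348 V
Step 2 — R_th: zero the source — replace V1 by a short circuit (node 2 merges into node 0) — and find the resistance seen between A (node 1) and B (node 0).
Reduce the network between node 1 (A) and node 0 (B) by series/parallel combination:
  Rp1 = R1 ‖ R2 ‖ R3 (parallel, all between nodes 0 and 1) = 1/(1/18000 + 1/8.2 + 1/11) = 4.697 Ω
R_th = 4.697 Ω
I_n = V_th/R_th = 0.002348/4.697 = 0.0005 A, and R_n = R_th = 4.697 Ω

Final answer: I_n = 0.0005 A, R_n = 4.697 Ω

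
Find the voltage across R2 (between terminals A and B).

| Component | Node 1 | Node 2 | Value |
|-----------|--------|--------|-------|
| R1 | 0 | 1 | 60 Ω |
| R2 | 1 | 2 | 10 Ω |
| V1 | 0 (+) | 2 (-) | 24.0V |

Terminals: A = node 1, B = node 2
R1 and R2 are in series across V1 (node 0 → node 1 → node 2), and the output A–B is taken across R2, so this is a voltage divider.
Series current: I = V1/(R1 + R2) = 24/(60 + 10) = 24/70 = 0.3429 A
V_R2 = I × R2 = V1 × R2/(R1 + R2) = 24 × 10/70 = 3.429 V

Final answer: 3.429 V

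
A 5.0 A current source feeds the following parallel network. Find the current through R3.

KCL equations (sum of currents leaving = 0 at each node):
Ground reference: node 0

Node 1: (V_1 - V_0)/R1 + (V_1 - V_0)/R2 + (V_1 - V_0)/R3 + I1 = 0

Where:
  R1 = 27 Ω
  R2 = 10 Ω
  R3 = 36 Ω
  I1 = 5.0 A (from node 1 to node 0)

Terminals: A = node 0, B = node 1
All resistors sit directly between nodes 0 and 1, so they are in parallel and share one voltage V; the full source current 5 A splits among them.
1/R_par = 1/27 + 1/10 + 1/36 = 0.1648 S  =>  R_par = 6.067 Ω
V = I × R_par = 5 × 6.067 = 30.34 V
I_R3 = V/R3 = 30.34/36 = 0.8427 A

Final answer: 0.8427 A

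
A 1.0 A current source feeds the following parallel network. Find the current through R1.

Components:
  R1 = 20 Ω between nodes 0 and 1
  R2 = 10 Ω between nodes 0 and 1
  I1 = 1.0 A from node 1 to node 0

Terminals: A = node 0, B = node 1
All resistors sit directly between nodes 0 and 1, so they are in parallel and share one voltage V; the full source current 1 A splits among them.
1/R_par = 1/20 + 1/10 = 0.15 S  =>  R_par = 6.667 Ω
V = I × R_par = 1 × 6.667 = 6.667 V
I_R1 = V/R1 = 6.667/20 = 0.3333 A

Final answer: 0.3333 A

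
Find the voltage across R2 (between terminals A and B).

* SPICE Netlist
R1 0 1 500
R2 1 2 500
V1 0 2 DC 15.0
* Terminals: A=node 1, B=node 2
R1 and R2 are in series across V1 (node 0 → node 1 → node 2), and the output A–B is taken across R2, so this is a voltage divider.
Series current: I = V1/(R1 + R2) = 15/(500 + 500) = 15/1000 = 0.015 A
V_R2 = I × R2 = V1 × R2/(R1 + R2) = 15 × 500/1000 = 7.5 V

Final answer: 7.5 V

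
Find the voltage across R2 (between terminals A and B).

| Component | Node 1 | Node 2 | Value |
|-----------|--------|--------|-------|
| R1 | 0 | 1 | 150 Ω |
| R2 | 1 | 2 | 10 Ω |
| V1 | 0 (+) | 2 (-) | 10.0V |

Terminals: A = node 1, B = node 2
R1 and R2 are in series across V1 (node 0 → node 1 → node 2), and the output A–B is taken across R2, so this is a voltage divider.
Series current: I = V1/(R1 + R2) = 10/(150 + 10) = 10/160 = 0.0625 A
V_R2 = I × R2 = V1 × R2/(R1 + R2) = 10 × 10/160 = 0.625 V

Final answer: 0.625 V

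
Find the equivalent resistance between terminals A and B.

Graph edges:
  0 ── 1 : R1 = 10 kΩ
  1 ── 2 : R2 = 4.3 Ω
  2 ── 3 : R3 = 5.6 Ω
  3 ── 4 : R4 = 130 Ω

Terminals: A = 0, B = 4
Reduce the network between node 0 (A) and node 4 (B) by series/parallel combination:
  Rs1 = R1 + R2 (series, joined only at node 1) = 10000 + 4.3 = 10000 Ω
  Rs2 = R3 + Rs1 (series, joined only at node 2) = 5.6 + 10000 = 10010 Ω
  Rs3 = R4 + Rs2 (series, joined only at node 3) = 130 + 10010 = 10140 Ω
R_eq = 10.14 kΩ

Final answer: 10.14 kΩ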